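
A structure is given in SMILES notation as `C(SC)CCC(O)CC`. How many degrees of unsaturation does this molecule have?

Atom tally by fragment:
  CH3SCH2 → C:2 H:5 S:1
  CH2 → C:1 H:2
  CH2 → C:1 H:2
  CH(OH) → C:1 H:2 O:1
  CH2 → C:1 H:2
  CH3 → C:1 H:3
Element totals:
  C: 7
  H: 16
  O: 1
  S: 1
Molecular formula: C7H16OS.
DoU = (2C + 2 + N − H − X) / 2 = (2·7 + 2 + 0 − 16 − 0) / 2 = 0.

0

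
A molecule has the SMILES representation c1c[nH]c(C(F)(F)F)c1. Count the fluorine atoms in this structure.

Atom tally by fragment:
  pyrrole ring core → C:4 H:5 N:1
  (− 1 ring H displaced by substituents)
  + CF3 → C:1 F:3
Element totals:
  C: 5
  H: 4
  F: 3
  N: 1

3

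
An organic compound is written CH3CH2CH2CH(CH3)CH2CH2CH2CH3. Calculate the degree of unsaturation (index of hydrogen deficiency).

Element totals:
  C: 9
  H: 20
Molecular formula: C9H20.
DoU = (2C + 2 + N − H − X) / 2 = (2·9 + 2 + 0 − 20 − 0) / 2 = 0.

0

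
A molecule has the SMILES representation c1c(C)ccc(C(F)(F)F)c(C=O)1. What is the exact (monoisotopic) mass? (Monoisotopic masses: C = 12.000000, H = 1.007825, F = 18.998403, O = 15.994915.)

Atom tally by fragment:
  benzene ring core → C:6 H:6
  (− 3 ring H displaced by substituents)
  + CH3 → C:1 H:3
  + CF3 → C:1 F:3
  + CHO → C:1 H:1 O:1
Element totals:
  C: 9
  H: 7
  F: 3
  O: 1
Molecular formula: C9H7F3O.
  M = 9(12.0) + 7(1.007825) + 3(18.998403) + 15.994915
    = 108.000000 + 7.054775 + 56.995209 + 15.994915 = 188.044899

188.0449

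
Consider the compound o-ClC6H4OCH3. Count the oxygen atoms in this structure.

Atom tally by fragment:
  benzene ring core → C:6 H:6
  (− 2 ring H displaced by substituents)
  + Cl → Cl:1
  + OCH3 → C:1 H:3 O:1
Element totals:
  C: 7
  H: 7
  Cl: 1
  O: 1

1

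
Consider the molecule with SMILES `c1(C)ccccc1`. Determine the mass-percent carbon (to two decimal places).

Atom tally by fragment:
  benzene ring core → C:6 H:6
  (− 1 ring H displaced by substituents)
  + CH3 → C:1 H:3
Element totals:
  C: 7
  H: 8
Molecular formula: C7H8.
Molar mass = 92.141 g/mol.
Mass from C: 7 × 12.011 = 84.077 g/mol.
%C = 84.077 / 92.141 × 100 = 91.25%.

91.25%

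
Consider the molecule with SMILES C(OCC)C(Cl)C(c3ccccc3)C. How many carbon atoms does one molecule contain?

12

Atom tally by fragment:
  C2H5OCH2 → C:3 H:7 O:1
  CH(Cl) → C:1 H:1 Cl:1
  CH(C6H5) → C:7 H:6
  CH3 → C:1 H:3
Element totals:
  C: 12
  H: 17
  Cl: 1
  O: 1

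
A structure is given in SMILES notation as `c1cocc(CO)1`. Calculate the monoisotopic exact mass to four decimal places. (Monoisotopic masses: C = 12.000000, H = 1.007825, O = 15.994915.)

Atom tally by fragment:
  furan ring core → C:4 H:4 O:1
  (− 1 ring H displaced by substituents)
  + CH2OH → C:1 H:3 O:1
Element totals:
  C: 5
  H: 6
  O: 2
Molecular formula: C5H6O2.
  M = 5(12.0) + 6(1.007825) + 2(15.994915)
    = 60.000000 + 6.046950 + 31.989830 = 98.036780

98.0368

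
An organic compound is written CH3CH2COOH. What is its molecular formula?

C3H6O2

Atom tally by fragment:
  CH3 → C:1 H:3
  CH2COOH → C:2 H:3 O:2
Element totals:
  C: 3
  H: 6
  O: 2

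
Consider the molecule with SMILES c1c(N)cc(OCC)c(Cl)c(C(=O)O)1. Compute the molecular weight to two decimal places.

Atom tally by fragment:
  benzene ring core → C:6 H:6
  (− 4 ring H displaced by substituents)
  + NH2 → N:1 H:2
  + OC2H5 → C:2 H:5 O:1
  + Cl → Cl:1
  + COOH → C:1 H:1 O:2
Element totals:
  C: 9
  H: 10
  Cl: 1
  N: 1
  O: 3
Molecular formula: C9H10ClNO3.
  M = 9(12.011) + 10(1.008) + 35.45 + 14.007 + 3(15.999)
    = 108.099 + 10.080 + 35.450 + 14.007 + 47.997 = 215.633

215.63 g/mol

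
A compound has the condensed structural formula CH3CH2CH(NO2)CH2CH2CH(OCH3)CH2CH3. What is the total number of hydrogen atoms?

Element totals:
  C: 9
  H: 19
  N: 1
  O: 3

19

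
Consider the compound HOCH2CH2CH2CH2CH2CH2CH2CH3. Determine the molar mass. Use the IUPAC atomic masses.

Atom tally by fragment:
  HOCH2 → C:1 H:3 O:1
  CH2 → C:1 H:2
  CH2 → C:1 H:2
  CH2 → C:1 H:2
  CH2 → C:1 H:2
  CH2 → C:1 H:2
  CH2 → C:1 H:2
  CH3 → C:1 H:3
Element totals:
  C: 8
  H: 18
  O: 1
Molecular formula: C8H18O.
  M = 8(12.011) + 18(1.008) + 15.999
    = 96.088 + 18.144 + 15.999 = 130.231

130.23 g/mol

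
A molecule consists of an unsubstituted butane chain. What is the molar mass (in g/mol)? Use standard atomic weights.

58.12 g/mol

Atom tally by fragment:
  CH3 → C:1 H:3
  CH2 → C:1 H:2
  CH2 → C:1 H:2
  CH3 → C:1 H:3
Element totals:
  C: 4
  H: 10
Molecular formula: C4H10.
  M = 4(12.011) + 10(1.008)
    = 48.044 + 10.080 = 58.124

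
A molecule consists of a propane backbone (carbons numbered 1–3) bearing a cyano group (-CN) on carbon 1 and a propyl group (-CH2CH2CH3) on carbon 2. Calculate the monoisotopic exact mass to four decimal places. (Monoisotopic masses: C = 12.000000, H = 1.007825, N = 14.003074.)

111.1048

Atom tally by fragment:
  NCCH2 → C:2 H:2 N:1
  CH(CH2CH2CH3) → C:4 H:8
  CH3 → C:1 H:3
Element totals:
  C: 7
  H: 13
  N: 1
Molecular formula: C7H13N.
  M = 7(12.0) + 13(1.007825) + 14.003074
    = 84.000000 + 13.101725 + 14.003074 = 111.104799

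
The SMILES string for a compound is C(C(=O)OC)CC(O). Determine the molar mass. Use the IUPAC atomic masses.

118.13 g/mol

Atom tally by fragment:
  CH3OOCCH2 → C:3 H:5 O:2
  CH2 → C:1 H:2
  CH2OH → C:1 H:3 O:1
Element totals:
  C: 5
  H: 10
  O: 3
Molecular formula: C5H10O3.
  M = 5(12.011) + 10(1.008) + 3(15.999)
    = 60.055 + 10.080 + 47.997 = 118.132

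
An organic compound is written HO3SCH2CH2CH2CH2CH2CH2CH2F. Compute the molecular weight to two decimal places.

198.25 g/mol

Atom tally by fragment:
  HO3SCH2 → C:1 H:3 S:1 O:3
  CH2 → C:1 H:2
  CH2 → C:1 H:2
  CH2 → C:1 H:2
  CH2 → C:1 H:2
  CH2 → C:1 H:2
  CH2F → C:1 H:2 F:1
Element totals:
  C: 7
  H: 15
  F: 1
  O: 3
  S: 1
Molecular formula: C7H15FO3S.
  M = 7(12.011) + 15(1.008) + 18.998 + 3(15.999) + 32.06
    = 84.077 + 15.120 + 18.998 + 47.997 + 32.060 = 198.252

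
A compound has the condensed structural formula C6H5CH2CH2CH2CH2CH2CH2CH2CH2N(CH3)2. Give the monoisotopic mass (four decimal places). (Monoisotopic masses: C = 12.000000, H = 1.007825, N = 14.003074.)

233.2143

Atom tally by fragment:
  C6H5CH2 → C:7 H:7
  CH2 → C:1 H:2
  CH2 → C:1 H:2
  CH2 → C:1 H:2
  CH2 → C:1 H:2
  CH2 → C:1 H:2
  CH2 → C:1 H:2
  CH2N(CH3)2 → C:3 H:8 N:1
Element totals:
  C: 16
  H: 27
  N: 1
Molecular formula: C16H27N.
  M = 16(12.0) + 27(1.007825) + 14.003074
    = 192.000000 + 27.211275 + 14.003074 = 233.214349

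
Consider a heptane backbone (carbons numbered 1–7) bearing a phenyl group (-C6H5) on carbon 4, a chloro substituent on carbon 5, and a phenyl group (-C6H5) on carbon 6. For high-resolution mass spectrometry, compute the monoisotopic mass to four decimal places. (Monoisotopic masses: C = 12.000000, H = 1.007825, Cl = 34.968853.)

Atom tally by fragment:
  CH3 → C:1 H:3
  CH2 → C:1 H:2
  CH2 → C:1 H:2
  CH(C6H5) → C:7 H:6
  CH(Cl) → C:1 H:1 Cl:1
  CH(C6H5) → C:7 H:6
  CH3 → C:1 H:3
Element totals:
  C: 19
  H: 23
  Cl: 1
Molecular formula: C19H23Cl.
  M = 19(12.0) + 23(1.007825) + 34.968853
    = 228.000000 + 23.179975 + 34.968853 = 286.148828

286.1488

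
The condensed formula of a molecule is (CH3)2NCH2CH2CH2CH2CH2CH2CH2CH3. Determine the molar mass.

157.30 g/mol

Atom tally by fragment:
  (CH3)2NCH2 → C:3 H:8 N:1
  CH2 → C:1 H:2
  CH2 → C:1 H:2
  CH2 → C:1 H:2
  CH2 → C:1 H:2
  CH2 → C:1 H:2
  CH2 → C:1 H:2
  CH3 → C:1 H:3
Element totals:
  C: 10
  H: 23
  N: 1
Molecular formula: C10H23N.
  M = 10(12.011) + 23(1.008) + 14.007
    = 120.110 + 23.184 + 14.007 = 157.301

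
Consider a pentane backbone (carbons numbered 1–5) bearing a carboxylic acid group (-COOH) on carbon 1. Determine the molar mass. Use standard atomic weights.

Atom tally by fragment:
  HOOCCH2 → C:2 H:3 O:2
  CH2 → C:1 H:2
  CH2 → C:1 H:2
  CH2 → C:1 H:2
  CH3 → C:1 H:3
Element totals:
  C: 6
  H: 12
  O: 2
Molecular formula: C6H12O2.
  M = 6(12.011) + 12(1.008) + 2(15.999)
    = 72.066 + 12.096 + 31.998 = 116.160

116.16 g/mol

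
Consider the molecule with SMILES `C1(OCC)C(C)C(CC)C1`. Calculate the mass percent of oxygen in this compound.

11.25%

Atom tally by fragment:
  cyclobutane ring core → C:4 H:8
  (− 3 ring H displaced by substituents)
  + OC2H5 → C:2 H:5 O:1
  + CH3 → C:1 H:3
  + C2H5 → C:2 H:5
Element totals:
  C: 9
  H: 18
  O: 1
Molecular formula: C9H18O.
Molar mass = 142.242 g/mol.
Mass from O: 1 × 15.999 = 15.999 g/mol.
%O = 15.999 / 142.242 × 100 = 11.25%.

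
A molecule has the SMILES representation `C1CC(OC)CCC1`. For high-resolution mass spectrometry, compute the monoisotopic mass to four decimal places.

114.1045

Atom tally by fragment:
  cyclohexane ring core → C:6 H:12
  (− 1 ring H displaced by substituents)
  + OCH3 → C:1 H:3 O:1
Element totals:
  C: 7
  H: 14
  O: 1
Molecular formula: C7H14O.
  M = 7(12.0) + 14(1.007825) + 15.994915
    = 84.000000 + 14.109550 + 15.994915 = 114.104465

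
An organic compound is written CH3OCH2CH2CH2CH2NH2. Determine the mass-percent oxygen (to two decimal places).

Element totals:
  C: 5
  H: 13
  N: 1
  O: 1
Molecular formula: C5H13NO.
Molar mass = 103.165 g/mol.
Mass from O: 1 × 15.999 = 15.999 g/mol.
%O = 15.999 / 103.165 × 100 = 15.51%.

15.51%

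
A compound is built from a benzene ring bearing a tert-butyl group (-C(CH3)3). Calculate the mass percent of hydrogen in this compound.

Atom tally by fragment:
  benzene ring core → C:6 H:6
  (− 1 ring H displaced by substituents)
  + C(CH3)3 → C:4 H:9
Element totals:
  C: 10
  H: 14
Molecular formula: C10H14.
Molar mass = 134.222 g/mol.
Mass from H: 14 × 1.008 = 14.112 g/mol.
%H = 14.112 / 134.222 × 100 = 10.51%.

10.51%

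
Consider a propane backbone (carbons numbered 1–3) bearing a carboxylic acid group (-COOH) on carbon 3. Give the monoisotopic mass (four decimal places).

88.0524

Atom tally by fragment:
  CH3 → C:1 H:3
  CH2 → C:1 H:2
  CH2COOH → C:2 H:3 O:2
Element totals:
  C: 4
  H: 8
  O: 2
Molecular formula: C4H8O2.
  M = 4(12.0) + 8(1.007825) + 2(15.994915)
    = 48.000000 + 8.062600 + 31.989830 = 88.052430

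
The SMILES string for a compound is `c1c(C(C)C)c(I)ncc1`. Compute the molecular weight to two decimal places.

247.08 g/mol

Atom tally by fragment:
  pyridine ring core → C:5 H:5 N:1
  (− 2 ring H displaced by substituents)
  + CH(CH3)2 → C:3 H:7
  + I → I:1
Element totals:
  C: 8
  H: 10
  I: 1
  N: 1
Molecular formula: C8H10IN.
  M = 8(12.011) + 10(1.008) + 126.904 + 14.007
    = 96.088 + 10.080 + 126.904 + 14.007 = 247.079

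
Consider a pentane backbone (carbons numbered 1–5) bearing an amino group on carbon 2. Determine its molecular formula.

C5H13N

Atom tally by fragment:
  CH3 → C:1 H:3
  CH(NH2) → C:1 H:3 N:1
  CH2 → C:1 H:2
  CH2 → C:1 H:2
  CH3 → C:1 H:3
Element totals:
  C: 5
  H: 13
  N: 1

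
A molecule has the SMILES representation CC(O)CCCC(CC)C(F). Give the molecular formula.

Atom tally by fragment:
  CH3 → C:1 H:3
  CH(OH) → C:1 H:2 O:1
  CH2 → C:1 H:2
  CH2 → C:1 H:2
  CH2 → C:1 H:2
  CH(C2H5) → C:3 H:6
  CH2F → C:1 H:2 F:1
Element totals:
  C: 9
  H: 19
  F: 1
  O: 1

C9H19FO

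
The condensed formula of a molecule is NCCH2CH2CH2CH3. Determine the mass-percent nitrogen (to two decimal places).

16.85%

Element totals:
  C: 5
  H: 9
  N: 1
Molecular formula: C5H9N.
Molar mass = 83.134 g/mol.
Mass from N: 1 × 14.007 = 14.007 g/mol.
%N = 14.007 / 83.134 × 100 = 16.85%.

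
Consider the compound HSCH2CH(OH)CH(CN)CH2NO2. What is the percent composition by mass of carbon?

34.09%

Atom tally by fragment:
  HSCH2 → C:1 H:3 S:1
  CH(OH) → C:1 H:2 O:1
  CH(CN) → C:2 H:1 N:1
  CH2NO2 → C:1 H:2 N:1 O:2
Element totals:
  C: 5
  H: 8
  N: 2
  O: 3
  S: 1
Molecular formula: C5H8N2O3S.
Molar mass = 176.190 g/mol.
Mass from C: 5 × 12.011 = 60.055 g/mol.
%C = 60.055 / 176.190 × 100 = 34.09%.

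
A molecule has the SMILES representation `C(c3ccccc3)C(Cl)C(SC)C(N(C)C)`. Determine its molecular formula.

Atom tally by fragment:
  C6H5CH2 → C:7 H:7
  CH(Cl) → C:1 H:1 Cl:1
  CH(SCH3) → C:2 H:4 S:1
  CH2N(CH3)2 → C:3 H:8 N:1
Element totals:
  C: 13
  H: 20
  Cl: 1
  N: 1
  S: 1

C13H20ClNS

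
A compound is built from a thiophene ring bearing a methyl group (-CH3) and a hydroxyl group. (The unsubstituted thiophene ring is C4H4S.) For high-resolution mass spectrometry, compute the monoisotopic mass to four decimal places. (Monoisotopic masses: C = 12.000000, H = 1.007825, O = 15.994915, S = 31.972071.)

114.0139

Atom tally by fragment:
  thiophene ring core → C:4 H:4 S:1
  (− 2 ring H displaced by substituents)
  + CH3 → C:1 H:3
  + OH → O:1 H:1
Element totals:
  C: 5
  H: 6
  O: 1
  S: 1
Molecular formula: C5H6OS.
  M = 5(12.0) + 6(1.007825) + 15.994915 + 31.972071
    = 60.000000 + 6.046950 + 15.994915 + 31.972071 = 114.013936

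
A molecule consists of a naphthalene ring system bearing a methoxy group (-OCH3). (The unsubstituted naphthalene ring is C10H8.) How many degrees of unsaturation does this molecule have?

Atom tally by fragment:
  naphthalene ring system core → C:10 H:8
  (− 1 ring H displaced by substituents)
  + OCH3 → C:1 H:3 O:1
Element totals:
  C: 11
  H: 10
  O: 1
Molecular formula: C11H10O.
DoU = (2C + 2 + N − H − X) / 2 = (2·11 + 2 + 0 − 10 − 0) / 2 = 7.

7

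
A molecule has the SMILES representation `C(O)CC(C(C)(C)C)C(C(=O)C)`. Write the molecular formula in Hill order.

C10H20O2

Atom tally by fragment:
  HOCH2 → C:1 H:3 O:1
  CH2 → C:1 H:2
  CH(C(CH3)3) → C:5 H:10
  CH2COCH3 → C:3 H:5 O:1
Element totals:
  C: 10
  H: 20
  O: 2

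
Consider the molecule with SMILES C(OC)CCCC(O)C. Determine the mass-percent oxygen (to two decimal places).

Atom tally by fragment:
  CH3OCH2 → C:2 H:5 O:1
  CH2 → C:1 H:2
  CH2 → C:1 H:2
  CH2 → C:1 H:2
  CH(OH) → C:1 H:2 O:1
  CH3 → C:1 H:3
Element totals:
  C: 7
  H: 16
  O: 2
Molecular formula: C7H16O2.
Molar mass = 132.203 g/mol.
Mass from O: 2 × 15.999 = 31.998 g/mol.
%O = 31.998 / 132.203 × 100 = 24.20%.

24.20%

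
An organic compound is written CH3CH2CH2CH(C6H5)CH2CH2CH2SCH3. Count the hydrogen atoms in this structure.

22

Atom tally by fragment:
  CH3 → C:1 H:3
  CH2 → C:1 H:2
  CH2 → C:1 H:2
  CH(C6H5) → C:7 H:6
  CH2 → C:1 H:2
  CH2 → C:1 H:2
  CH2SCH3 → C:2 H:5 S:1
Element totals:
  C: 14
  H: 22
  S: 1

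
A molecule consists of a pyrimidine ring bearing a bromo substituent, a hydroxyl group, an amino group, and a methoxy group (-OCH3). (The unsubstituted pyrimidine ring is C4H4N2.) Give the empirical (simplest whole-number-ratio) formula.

C5H6BrN3O2

Atom tally by fragment:
  pyrimidine ring core → C:4 H:4 N:2
  (− 4 ring H displaced by substituents)
  + Br → Br:1
  + OH → O:1 H:1
  + NH2 → N:1 H:2
  + OCH3 → C:1 H:3 O:1
Element totals:
  C: 5
  H: 6
  Br: 1
  N: 3
  O: 2
Molecular formula: C5H6BrN3O2.
gcd of subscripts (1, 5, 6, 3, 2) = 1, so the empirical formula equals the molecular formula.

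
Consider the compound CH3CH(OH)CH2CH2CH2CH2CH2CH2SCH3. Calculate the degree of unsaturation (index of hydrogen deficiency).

0

Atom tally by fragment:
  CH3 → C:1 H:3
  CH(OH) → C:1 H:2 O:1
  CH2 → C:1 H:2
  CH2 → C:1 H:2
  CH2 → C:1 H:2
  CH2 → C:1 H:2
  CH2 → C:1 H:2
  CH2SCH3 → C:2 H:5 S:1
Element totals:
  C: 9
  H: 20
  O: 1
  S: 1
Molecular formula: C9H20OS.
DoU = (2C + 2 + N − H − X) / 2 = (2·9 + 2 + 0 − 20 − 0) / 2 = 0.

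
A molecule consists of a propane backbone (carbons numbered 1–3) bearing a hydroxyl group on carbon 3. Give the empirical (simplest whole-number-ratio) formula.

Atom tally by fragment:
  CH3 → C:1 H:3
  CH2 → C:1 H:2
  CH2OH → C:1 H:3 O:1
Element totals:
  C: 3
  H: 8
  O: 1
Molecular formula: C3H8O.
gcd of subscripts (3, 8, 1) = 1, so the empirical formula equals the molecular formula.

C3H8O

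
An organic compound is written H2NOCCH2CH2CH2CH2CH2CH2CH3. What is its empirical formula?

Element totals:
  C: 8
  H: 17
  N: 1
  O: 1
Molecular formula: C8H17NO.
gcd of subscripts (8, 17, 1, 1) = 1, so the empirical formula equals the molecular formula.

C8H17NO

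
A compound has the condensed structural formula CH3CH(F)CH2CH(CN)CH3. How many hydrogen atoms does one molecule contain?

10

Atom tally by fragment:
  CH3 → C:1 H:3
  CH(F) → C:1 H:1 F:1
  CH2 → C:1 H:2
  CH(CN) → C:2 H:1 N:1
  CH3 → C:1 H:3
Element totals:
  C: 6
  H: 10
  F: 1
  N: 1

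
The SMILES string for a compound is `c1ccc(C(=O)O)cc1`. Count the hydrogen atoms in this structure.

6

Atom tally by fragment:
  benzene ring core → C:6 H:6
  (− 1 ring H displaced by substituents)
  + COOH → C:1 H:1 O:2
Element totals:
  C: 7
  H: 6
  O: 2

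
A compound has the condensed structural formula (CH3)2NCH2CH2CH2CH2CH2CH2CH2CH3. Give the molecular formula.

C10H23N

Element totals:
  C: 10
  H: 23
  N: 1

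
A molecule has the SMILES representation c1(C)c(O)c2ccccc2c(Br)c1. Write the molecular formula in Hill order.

C11H9BrO

Atom tally by fragment:
  naphthalene ring system core → C:10 H:8
  (− 3 ring H displaced by substituents)
  + CH3 → C:1 H:3
  + OH → O:1 H:1
  + Br → Br:1
Element totals:
  C: 11
  H: 9
  Br: 1
  O: 1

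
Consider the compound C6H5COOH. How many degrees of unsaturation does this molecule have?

Atom tally by fragment:
  benzene ring core → C:6 H:6
  (− 1 ring H displaced by substituents)
  + COOH → C:1 H:1 O:2
Element totals:
  C: 7
  H: 6
  O: 2
Molecular formula: C7H6O2.
DoU = (2C + 2 + N − H − X) / 2 = (2·7 + 2 + 0 − 6 − 0) / 2 = 5.

5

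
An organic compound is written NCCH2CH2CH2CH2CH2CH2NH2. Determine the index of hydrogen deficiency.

Element totals:
  C: 7
  H: 14
  N: 2
Molecular formula: C7H14N2.
DoU = (2C + 2 + N − H − X) / 2 = (2·7 + 2 + 2 − 14 − 0) / 2 = 2.

2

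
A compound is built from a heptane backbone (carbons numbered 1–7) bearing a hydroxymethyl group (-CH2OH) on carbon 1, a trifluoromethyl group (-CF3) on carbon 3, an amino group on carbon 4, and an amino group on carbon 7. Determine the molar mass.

228.26 g/mol

Atom tally by fragment:
  HOCH2CH2 → C:2 H:5 O:1
  CH2 → C:1 H:2
  CH(CF3) → C:2 H:1 F:3
  CH(NH2) → C:1 H:3 N:1
  CH2 → C:1 H:2
  CH2 → C:1 H:2
  CH2NH2 → C:1 H:4 N:1
Element totals:
  C: 9
  H: 19
  F: 3
  N: 2
  O: 1
Molecular formula: C9H19F3N2O.
  M = 9(12.011) + 19(1.008) + 3(18.998) + 2(14.007) + 15.999
    = 108.099 + 19.152 + 56.994 + 28.014 + 15.999 = 228.258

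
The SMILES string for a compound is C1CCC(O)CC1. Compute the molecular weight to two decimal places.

Atom tally by fragment:
  cyclohexane ring core → C:6 H:12
  (− 1 ring H displaced by substituents)
  + OH → O:1 H:1
Element totals:
  C: 6
  H: 12
  O: 1
Molecular formula: C6H12O.
  M = 6(12.011) + 12(1.008) + 15.999
    = 72.066 + 12.096 + 15.999 = 100.161

100.16 g/mol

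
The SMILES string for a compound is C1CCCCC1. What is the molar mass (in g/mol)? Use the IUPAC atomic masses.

Atom tally by fragment:
  cyclohexane ring core → C:6 H:12
Element totals:
  C: 6
  H: 12
Molecular formula: C6H12.
  M = 6(12.011) + 12(1.008)
    = 72.066 + 12.096 = 84.162

84.16 g/mol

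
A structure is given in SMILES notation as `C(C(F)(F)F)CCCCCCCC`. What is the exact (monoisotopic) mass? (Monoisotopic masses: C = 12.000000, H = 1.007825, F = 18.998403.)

Atom tally by fragment:
  F3CCH2 → C:2 H:2 F:3
  CH2 → C:1 H:2
  CH2 → C:1 H:2
  CH2 → C:1 H:2
  CH2 → C:1 H:2
  CH2 → C:1 H:2
  CH2 → C:1 H:2
  CH2 → C:1 H:2
  CH3 → C:1 H:3
Element totals:
  C: 10
  H: 19
  F: 3
Molecular formula: C10H19F3.
  M = 10(12.0) + 19(1.007825) + 3(18.998403)
    = 120.000000 + 19.148675 + 56.995209 = 196.143884

196.1439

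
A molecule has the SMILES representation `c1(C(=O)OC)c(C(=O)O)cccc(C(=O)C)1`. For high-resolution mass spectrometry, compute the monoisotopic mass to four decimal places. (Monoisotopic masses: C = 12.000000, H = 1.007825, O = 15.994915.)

Atom tally by fragment:
  benzene ring core → C:6 H:6
  (− 3 ring H displaced by substituents)
  + COOCH3 → C:2 H:3 O:2
  + COOH → C:1 H:1 O:2
  + COCH3 → C:2 H:3 O:1
Element totals:
  C: 11
  H: 10
  O: 5
Molecular formula: C11H10O5.
  M = 11(12.0) + 10(1.007825) + 5(15.994915)
    = 132.000000 + 10.078250 + 79.974575 = 222.052825

222.0528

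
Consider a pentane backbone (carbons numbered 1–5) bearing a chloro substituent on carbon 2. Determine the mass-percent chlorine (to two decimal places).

Atom tally by fragment:
  CH3 → C:1 H:3
  CH(Cl) → C:1 H:1 Cl:1
  CH2 → C:1 H:2
  CH2 → C:1 H:2
  CH3 → C:1 H:3
Element totals:
  C: 5
  H: 11
  Cl: 1
Molecular formula: C5H11Cl.
Molar mass = 106.593 g/mol.
Mass from Cl: 1 × 35.45 = 35.450 g/mol.
%Cl = 35.450 / 106.593 × 100 = 33.26%.

33.26%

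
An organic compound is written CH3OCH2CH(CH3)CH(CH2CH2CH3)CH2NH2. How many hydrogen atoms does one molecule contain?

Element totals:
  C: 9
  H: 21
  N: 1
  O: 1

21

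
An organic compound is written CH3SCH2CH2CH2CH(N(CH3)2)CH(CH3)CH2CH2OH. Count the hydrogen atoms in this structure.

Atom tally by fragment:
  CH3SCH2 → C:2 H:5 S:1
  CH2 → C:1 H:2
  CH2 → C:1 H:2
  CH(N(CH3)2) → C:3 H:7 N:1
  CH(CH3) → C:2 H:4
  CH2CH2OH → C:2 H:5 O:1
Element totals:
  C: 11
  H: 25
  N: 1
  O: 1
  S: 1

25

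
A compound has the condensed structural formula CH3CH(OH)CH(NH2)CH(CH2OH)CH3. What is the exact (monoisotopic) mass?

Element totals:
  C: 6
  H: 15
  N: 1
  O: 2
Molecular formula: C6H15NO2.
  M = 6(12.0) + 15(1.007825) + 14.003074 + 2(15.994915)
    = 72.000000 + 15.117375 + 14.003074 + 31.989830 = 133.110279

133.1103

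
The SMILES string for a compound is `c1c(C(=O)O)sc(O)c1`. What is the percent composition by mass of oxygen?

Atom tally by fragment:
  thiophene ring core → C:4 H:4 S:1
  (− 2 ring H displaced by substituents)
  + COOH → C:1 H:1 O:2
  + OH → O:1 H:1
Element totals:
  C: 5
  H: 4
  O: 3
  S: 1
Molecular formula: C5H4O3S.
Molar mass = 144.144 g/mol.
Mass from O: 3 × 15.999 = 47.997 g/mol.
%O = 47.997 / 144.144 × 100 = 33.30%.

33.30%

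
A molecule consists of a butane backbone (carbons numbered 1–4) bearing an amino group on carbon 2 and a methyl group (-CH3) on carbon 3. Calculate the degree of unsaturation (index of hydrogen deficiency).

Atom tally by fragment:
  CH3 → C:1 H:3
  CH(NH2) → C:1 H:3 N:1
  CH(CH3) → C:2 H:4
  CH3 → C:1 H:3
Element totals:
  C: 5
  H: 13
  N: 1
Molecular formula: C5H13N.
DoU = (2C + 2 + N − H − X) / 2 = (2·5 + 2 + 1 − 13 − 0) / 2 = 0.

0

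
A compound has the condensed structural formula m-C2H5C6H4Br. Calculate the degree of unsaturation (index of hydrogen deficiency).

4

Atom tally by fragment:
  benzene ring core → C:6 H:6
  (− 2 ring H displaced by substituents)
  + C2H5 → C:2 H:5
  + Br → Br:1
Element totals:
  C: 8
  H: 9
  Br: 1
Molecular formula: C8H9Br.
DoU = (2C + 2 + N − H − X) / 2 = (2·8 + 2 + 0 − 9 − 1) / 2 = 4.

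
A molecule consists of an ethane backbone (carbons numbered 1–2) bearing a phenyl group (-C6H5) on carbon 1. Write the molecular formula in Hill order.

Atom tally by fragment:
  C6H5CH2 → C:7 H:7
  CH3 → C:1 H:3
Element totals:
  C: 8
  H: 10

C8H10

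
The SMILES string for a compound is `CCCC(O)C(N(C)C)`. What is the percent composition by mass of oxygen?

12.19%

Atom tally by fragment:
  CH3 → C:1 H:3
  CH2 → C:1 H:2
  CH2 → C:1 H:2
  CH(OH) → C:1 H:2 O:1
  CH2N(CH3)2 → C:3 H:8 N:1
Element totals:
  C: 7
  H: 17
  N: 1
  O: 1
Molecular formula: C7H17NO.
Molar mass = 131.219 g/mol.
Mass from O: 1 × 15.999 = 15.999 g/mol.
%O = 15.999 / 131.219 × 100 = 12.19%.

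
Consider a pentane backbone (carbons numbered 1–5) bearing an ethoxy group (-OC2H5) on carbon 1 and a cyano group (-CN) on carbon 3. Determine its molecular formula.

C8H15NO

Atom tally by fragment:
  C2H5OCH2 → C:3 H:7 O:1
  CH2 → C:1 H:2
  CH(CN) → C:2 H:1 N:1
  CH2 → C:1 H:2
  CH3 → C:1 H:3
Element totals:
  C: 8
  H: 15
  N: 1
  O: 1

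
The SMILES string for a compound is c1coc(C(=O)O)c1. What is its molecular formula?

C5H4O3

Atom tally by fragment:
  furan ring core → C:4 H:4 O:1
  (− 1 ring H displaced by substituents)
  + COOH → C:1 H:1 O:2
Element totals:
  C: 5
  H: 4
  O: 3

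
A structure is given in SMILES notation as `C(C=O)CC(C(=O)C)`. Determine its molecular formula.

Atom tally by fragment:
  OHCCH2 → C:2 H:3 O:1
  CH2 → C:1 H:2
  CH2COCH3 → C:3 H:5 O:1
Element totals:
  C: 6
  H: 10
  O: 2

C6H10O2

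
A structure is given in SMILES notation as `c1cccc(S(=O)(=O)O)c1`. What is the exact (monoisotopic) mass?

158.0038

Atom tally by fragment:
  benzene ring core → C:6 H:6
  (− 1 ring H displaced by substituents)
  + SO3H → S:1 O:3 H:1
Element totals:
  C: 6
  H: 6
  O: 3
  S: 1
Molecular formula: C6H6O3S.
  M = 6(12.0) + 6(1.007825) + 3(15.994915) + 31.972071
    = 72.000000 + 6.046950 + 47.984745 + 31.972071 = 158.003766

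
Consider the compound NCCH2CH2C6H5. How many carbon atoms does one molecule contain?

9

Atom tally by fragment:
  NCCH2 → C:2 H:2 N:1
  CH2C6H5 → C:7 H:7
Element totals:
  C: 9
  H: 9
  N: 1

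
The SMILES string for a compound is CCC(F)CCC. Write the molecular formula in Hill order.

Atom tally by fragment:
  CH3 → C:1 H:3
  CH2 → C:1 H:2
  CH(F) → C:1 H:1 F:1
  CH2 → C:1 H:2
  CH2 → C:1 H:2
  CH3 → C:1 H:3
Element totals:
  C: 6
  H: 13
  F: 1

C6H13F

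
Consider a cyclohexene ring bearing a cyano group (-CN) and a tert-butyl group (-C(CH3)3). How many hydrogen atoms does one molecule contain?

Atom tally by fragment:
  cyclohexene ring core → C:6 H:10
  (− 2 ring H displaced by substituents)
  + CN → C:1 N:1
  + C(CH3)3 → C:4 H:9
Element totals:
  C: 11
  H: 17
  N: 1

17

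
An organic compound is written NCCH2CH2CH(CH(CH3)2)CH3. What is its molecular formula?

Atom tally by fragment:
  NCCH2 → C:2 H:2 N:1
  CH2 → C:1 H:2
  CH(CH(CH3)2) → C:4 H:8
  CH3 → C:1 H:3
Element totals:
  C: 8
  H: 15
  N: 1

C8H15N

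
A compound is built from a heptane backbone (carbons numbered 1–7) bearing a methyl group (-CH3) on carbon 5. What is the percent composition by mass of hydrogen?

15.88%

Atom tally by fragment:
  CH3 → C:1 H:3
  CH2 → C:1 H:2
  CH2 → C:1 H:2
  CH2 → C:1 H:2
  CH(CH3) → C:2 H:4
  CH2 → C:1 H:2
  CH3 → C:1 H:3
Element totals:
  C: 8
  H: 18
Molecular formula: C8H18.
Molar mass = 114.232 g/mol.
Mass from H: 18 × 1.008 = 18.144 g/mol.
%H = 18.144 / 114.232 × 100 = 15.88%.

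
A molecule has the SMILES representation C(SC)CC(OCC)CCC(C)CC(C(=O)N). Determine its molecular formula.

C13H27NO2S

Atom tally by fragment:
  CH3SCH2 → C:2 H:5 S:1
  CH2 → C:1 H:2
  CH(OC2H5) → C:3 H:6 O:1
  CH2 → C:1 H:2
  CH2 → C:1 H:2
  CH(CH3) → C:2 H:4
  CH2 → C:1 H:2
  CH2CONH2 → C:2 H:4 O:1 N:1
Element totals:
  C: 13
  H: 27
  N: 1
  O: 2
  S: 1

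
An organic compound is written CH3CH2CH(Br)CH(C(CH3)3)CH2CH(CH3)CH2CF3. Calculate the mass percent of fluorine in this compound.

17.97%

Atom tally by fragment:
  CH3 → C:1 H:3
  CH2 → C:1 H:2
  CH(Br) → C:1 H:1 Br:1
  CH(C(CH3)3) → C:5 H:10
  CH2 → C:1 H:2
  CH(CH3) → C:2 H:4
  CH2CF3 → C:2 H:2 F:3
Element totals:
  C: 13
  H: 24
  Br: 1
  F: 3
Molecular formula: C13H24BrF3.
Molar mass = 317.233 g/mol.
Mass from F: 3 × 18.998 = 56.994 g/mol.
%F = 56.994 / 317.233 × 100 = 17.97%.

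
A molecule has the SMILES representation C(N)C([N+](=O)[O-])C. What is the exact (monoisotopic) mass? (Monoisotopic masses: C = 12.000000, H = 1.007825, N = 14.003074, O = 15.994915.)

Atom tally by fragment:
  H2NCH2 → C:1 H:4 N:1
  CH(NO2) → C:1 H:1 N:1 O:2
  CH3 → C:1 H:3
Element totals:
  C: 3
  H: 8
  N: 2
  O: 2
Molecular formula: C3H8N2O2.
  M = 3(12.0) + 8(1.007825) + 2(14.003074) + 2(15.994915)
    = 36.000000 + 8.062600 + 28.006148 + 31.989830 = 104.058578

104.0586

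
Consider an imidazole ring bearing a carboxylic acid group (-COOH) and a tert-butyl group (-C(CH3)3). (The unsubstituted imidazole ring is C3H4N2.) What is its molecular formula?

C8H12N2O2

Atom tally by fragment:
  imidazole ring core → C:3 H:4 N:2
  (− 2 ring H displaced by substituents)
  + COOH → C:1 H:1 O:2
  + C(CH3)3 → C:4 H:9
Element totals:
  C: 8
  H: 12
  N: 2
  O: 2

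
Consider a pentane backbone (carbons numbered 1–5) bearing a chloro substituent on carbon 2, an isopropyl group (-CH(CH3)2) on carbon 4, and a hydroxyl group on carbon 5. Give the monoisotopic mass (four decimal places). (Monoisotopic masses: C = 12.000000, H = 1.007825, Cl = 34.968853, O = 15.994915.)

Atom tally by fragment:
  CH3 → C:1 H:3
  CH(Cl) → C:1 H:1 Cl:1
  CH2 → C:1 H:2
  CH(CH(CH3)2) → C:4 H:8
  CH2OH → C:1 H:3 O:1
Element totals:
  C: 8
  H: 17
  Cl: 1
  O: 1
Molecular formula: C8H17ClO.
  M = 8(12.0) + 17(1.007825) + 34.968853 + 15.994915
    = 96.000000 + 17.133025 + 34.968853 + 15.994915 = 164.096793

164.0968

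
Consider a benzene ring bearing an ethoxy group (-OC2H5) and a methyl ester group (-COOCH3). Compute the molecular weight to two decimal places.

180.20 g/mol

Atom tally by fragment:
  benzene ring core → C:6 H:6
  (− 2 ring H displaced by substituents)
  + OC2H5 → C:2 H:5 O:1
  + COOCH3 → C:2 H:3 O:2
Element totals:
  C: 10
  H: 12
  O: 3
Molecular formula: C10H12O3.
  M = 10(12.011) + 12(1.008) + 3(15.999)
    = 120.110 + 12.096 + 47.997 = 180.203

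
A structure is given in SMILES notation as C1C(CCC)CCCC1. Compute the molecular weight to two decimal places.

Atom tally by fragment:
  cyclohexane ring core → C:6 H:12
  (− 1 ring H displaced by substituents)
  + CH2CH2CH3 → C:3 H:7
Element totals:
  C: 9
  H: 18
Molecular formula: C9H18.
  M = 9(12.011) + 18(1.008)
    = 108.099 + 18.144 = 126.243

126.24 g/mol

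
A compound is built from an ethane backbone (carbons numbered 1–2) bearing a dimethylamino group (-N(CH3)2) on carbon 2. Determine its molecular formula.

Atom tally by fragment:
  CH3 → C:1 H:3
  CH2N(CH3)2 → C:3 H:8 N:1
Element totals:
  C: 4
  H: 11
  N: 1

C4H11N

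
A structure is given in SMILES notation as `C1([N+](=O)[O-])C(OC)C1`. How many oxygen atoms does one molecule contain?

3

Atom tally by fragment:
  cyclopropane ring core → C:3 H:6
  (− 2 ring H displaced by substituents)
  + NO2 → N:1 O:2
  + OCH3 → C:1 H:3 O:1
Element totals:
  C: 4
  H: 7
  N: 1
  O: 3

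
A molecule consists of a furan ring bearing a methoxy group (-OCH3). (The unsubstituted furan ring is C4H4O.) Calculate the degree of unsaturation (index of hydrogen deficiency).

Atom tally by fragment:
  furan ring core → C:4 H:4 O:1
  (− 1 ring H displaced by substituents)
  + OCH3 → C:1 H:3 O:1
Element totals:
  C: 5
  H: 6
  O: 2
Molecular formula: C5H6O2.
DoU = (2C + 2 + N − H − X) / 2 = (2·5 + 2 + 0 − 6 − 0) / 2 = 3.

3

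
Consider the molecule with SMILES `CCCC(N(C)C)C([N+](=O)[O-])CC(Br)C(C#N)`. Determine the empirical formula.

Atom tally by fragment:
  CH3 → C:1 H:3
  CH2 → C:1 H:2
  CH2 → C:1 H:2
  CH(N(CH3)2) → C:3 H:7 N:1
  CH(NO2) → C:1 H:1 N:1 O:2
  CH2 → C:1 H:2
  CH(Br) → C:1 H:1 Br:1
  CH2CN → C:2 H:2 N:1
Element totals:
  C: 11
  H: 20
  Br: 1
  N: 3
  O: 2
Molecular formula: C11H20BrN3O2.
gcd of subscripts (1, 11, 20, 3, 2) = 1, so the empirical formula equals the molecular formula.

C11H20BrN3O2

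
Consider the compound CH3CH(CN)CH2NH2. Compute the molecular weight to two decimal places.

Atom tally by fragment:
  CH3 → C:1 H:3
  CH(CN) → C:2 H:1 N:1
  CH2NH2 → C:1 H:4 N:1
Element totals:
  C: 4
  H: 8
  N: 2
Molecular formula: C4H8N2.
  M = 4(12.011) + 8(1.008) + 2(14.007)
    = 48.044 + 8.064 + 28.014 = 84.122

84.12 g/mol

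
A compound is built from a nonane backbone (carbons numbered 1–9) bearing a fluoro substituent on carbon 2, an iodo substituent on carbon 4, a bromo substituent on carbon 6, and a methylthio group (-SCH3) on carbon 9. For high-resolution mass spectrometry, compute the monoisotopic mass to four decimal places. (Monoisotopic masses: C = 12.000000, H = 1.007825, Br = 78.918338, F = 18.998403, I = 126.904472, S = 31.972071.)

Atom tally by fragment:
  CH3 → C:1 H:3
  CH(F) → C:1 H:1 F:1
  CH2 → C:1 H:2
  CH(I) → C:1 H:1 I:1
  CH2 → C:1 H:2
  CH(Br) → C:1 H:1 Br:1
  CH2 → C:1 H:2
  CH2 → C:1 H:2
  CH2SCH3 → C:2 H:5 S:1
Element totals:
  C: 10
  H: 19
  Br: 1
  F: 1
  I: 1
  S: 1
Molecular formula: C10H19BrFIS.
  M = 10(12.0) + 19(1.007825) + 78.918338 + 18.998403 + 126.904472 + 31.972071
    = 120.000000 + 19.148675 + 78.918338 + 18.998403 + 126.904472 + 31.972071 = 395.941959

395.9420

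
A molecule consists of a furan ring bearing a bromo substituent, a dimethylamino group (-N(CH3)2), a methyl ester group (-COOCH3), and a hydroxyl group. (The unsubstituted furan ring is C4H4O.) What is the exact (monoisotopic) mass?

Atom tally by fragment:
  furan ring core → C:4 H:4 O:1
  (− 4 ring H displaced by substituents)
  + Br → Br:1
  + N(CH3)2 → N:1 C:2 H:6
  + COOCH3 → C:2 H:3 O:2
  + OH → O:1 H:1
Element totals:
  C: 8
  H: 10
  Br: 1
  N: 1
  O: 4
Molecular formula: C8H10BrNO4.
  M = 8(12.0) + 10(1.007825) + 78.918338 + 14.003074 + 4(15.994915)
    = 96.000000 + 10.078250 + 78.918338 + 14.003074 + 63.979660 = 262.979322

262.9793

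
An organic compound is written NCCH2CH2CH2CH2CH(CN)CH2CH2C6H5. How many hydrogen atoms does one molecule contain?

Element totals:
  C: 15
  H: 18
  N: 2

18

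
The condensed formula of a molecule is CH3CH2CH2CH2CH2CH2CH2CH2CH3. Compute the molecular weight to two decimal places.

Atom tally by fragment:
  CH3 → C:1 H:3
  CH2 → C:1 H:2
  CH2 → C:1 H:2
  CH2 → C:1 H:2
  CH2 → C:1 H:2
  CH2 → C:1 H:2
  CH2 → C:1 H:2
  CH2 → C:1 H:2
  CH3 → C:1 H:3
Element totals:
  C: 9
  H: 20
Molecular formula: C9H20.
  M = 9(12.011) + 20(1.008)
    = 108.099 + 20.160 = 128.259

128.26 g/mol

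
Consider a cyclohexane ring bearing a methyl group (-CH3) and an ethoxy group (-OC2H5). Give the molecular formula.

Atom tally by fragment:
  cyclohexane ring core → C:6 H:12
  (− 2 ring H displaced by substituents)
  + CH3 → C:1 H:3
  + OC2H5 → C:2 H:5 O:1
Element totals:
  C: 9
  H: 18
  O: 1

C9H18O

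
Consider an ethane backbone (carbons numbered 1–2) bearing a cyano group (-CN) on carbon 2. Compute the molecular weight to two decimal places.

Atom tally by fragment:
  CH3 → C:1 H:3
  CH2CN → C:2 H:2 N:1
Element totals:
  C: 3
  H: 5
  N: 1
Molecular formula: C3H5N.
  M = 3(12.011) + 5(1.008) + 14.007
    = 36.033 + 5.040 + 14.007 = 55.080

55.08 g/mol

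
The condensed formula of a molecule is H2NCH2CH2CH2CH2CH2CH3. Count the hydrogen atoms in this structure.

Atom tally by fragment:
  H2NCH2 → C:1 H:4 N:1
  CH2 → C:1 H:2
  CH2 → C:1 H:2
  CH2 → C:1 H:2
  CH2 → C:1 H:2
  CH3 → C:1 H:3
Element totals:
  C: 6
  H: 15
  N: 1

15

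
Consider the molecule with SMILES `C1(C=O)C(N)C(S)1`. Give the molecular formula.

C4H7NOS

Atom tally by fragment:
  cyclopropane ring core → C:3 H:6
  (− 3 ring H displaced by substituents)
  + CHO → C:1 H:1 O:1
  + NH2 → N:1 H:2
  + SH → S:1 H:1
Element totals:
  C: 4
  H: 7
  N: 1
  O: 1
  S: 1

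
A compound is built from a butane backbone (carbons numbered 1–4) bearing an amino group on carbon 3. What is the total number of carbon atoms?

Atom tally by fragment:
  CH3 → C:1 H:3
  CH2 → C:1 H:2
  CH(NH2) → C:1 H:3 N:1
  CH3 → C:1 H:3
Element totals:
  C: 4
  H: 11
  N: 1

4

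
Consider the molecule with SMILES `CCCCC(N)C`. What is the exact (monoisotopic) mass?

Atom tally by fragment:
  CH3 → C:1 H:3
  CH2 → C:1 H:2
  CH2 → C:1 H:2
  CH2 → C:1 H:2
  CH(NH2) → C:1 H:3 N:1
  CH3 → C:1 H:3
Element totals:
  C: 6
  H: 15
  N: 1
Molecular formula: C6H15N.
  M = 6(12.0) + 15(1.007825) + 14.003074
    = 72.000000 + 15.117375 + 14.003074 = 101.120449

101.1204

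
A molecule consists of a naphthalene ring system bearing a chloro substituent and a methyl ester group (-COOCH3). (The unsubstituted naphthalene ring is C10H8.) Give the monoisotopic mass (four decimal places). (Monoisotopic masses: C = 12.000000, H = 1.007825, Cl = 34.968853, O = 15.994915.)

Atom tally by fragment:
  naphthalene ring system core → C:10 H:8
  (− 2 ring H displaced by substituents)
  + Cl → Cl:1
  + COOCH3 → C:2 H:3 O:2
Element totals:
  C: 12
  H: 9
  Cl: 1
  O: 2
Molecular formula: C12H9ClO2.
  M = 12(12.0) + 9(1.007825) + 34.968853 + 2(15.994915)
    = 144.000000 + 9.070425 + 34.968853 + 31.989830 = 220.029108

220.0291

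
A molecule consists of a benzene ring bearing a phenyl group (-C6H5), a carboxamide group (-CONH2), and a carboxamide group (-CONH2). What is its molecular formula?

Atom tally by fragment:
  benzene ring core → C:6 H:6
  (− 3 ring H displaced by substituents)
  + C6H5 → C:6 H:5
  + CONH2 → C:1 H:2 O:1 N:1
  + CONH2 → C:1 H:2 O:1 N:1
Element totals:
  C: 14
  H: 12
  N: 2
  O: 2

C14H12N2O2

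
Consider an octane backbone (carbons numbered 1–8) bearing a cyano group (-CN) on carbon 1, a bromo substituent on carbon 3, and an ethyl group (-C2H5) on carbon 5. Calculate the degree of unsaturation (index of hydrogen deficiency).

2

Atom tally by fragment:
  NCCH2 → C:2 H:2 N:1
  CH2 → C:1 H:2
  CH(Br) → C:1 H:1 Br:1
  CH2 → C:1 H:2
  CH(C2H5) → C:3 H:6
  CH2 → C:1 H:2
  CH2 → C:1 H:2
  CH3 → C:1 H:3
Element totals:
  C: 11
  H: 20
  Br: 1
  N: 1
Molecular formula: C11H20BrN.
DoU = (2C + 2 + N − H − X) / 2 = (2·11 + 2 + 1 − 20 − 1) / 2 = 2.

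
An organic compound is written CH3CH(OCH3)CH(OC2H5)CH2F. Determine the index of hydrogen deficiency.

0

Element totals:
  C: 7
  H: 15
  F: 1
  O: 2
Molecular formula: C7H15FO2.
DoU = (2C + 2 + N − H − X) / 2 = (2·7 + 2 + 0 − 15 − 1) / 2 = 0.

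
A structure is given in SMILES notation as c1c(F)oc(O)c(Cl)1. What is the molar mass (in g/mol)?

136.51 g/mol

Atom tally by fragment:
  furan ring core → C:4 H:4 O:1
  (− 3 ring H displaced by substituents)
  + F → F:1
  + OH → O:1 H:1
  + Cl → Cl:1
Element totals:
  C: 4
  H: 2
  Cl: 1
  F: 1
  O: 2
Molecular formula: C4H2ClFO2.
  M = 4(12.011) + 2(1.008) + 35.45 + 18.998 + 2(15.999)
    = 48.044 + 2.016 + 35.450 + 18.998 + 31.998 = 136.506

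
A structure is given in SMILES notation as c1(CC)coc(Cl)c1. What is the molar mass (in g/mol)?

Atom tally by fragment:
  furan ring core → C:4 H:4 O:1
  (− 2 ring H displaced by substituents)
  + C2H5 → C:2 H:5
  + Cl → Cl:1
Element totals:
  C: 6
  H: 7
  Cl: 1
  O: 1
Molecular formula: C6H7ClO.
  M = 6(12.011) + 7(1.008) + 35.45 + 15.999
    = 72.066 + 7.056 + 35.450 + 15.999 = 130.571

130.57 g/mol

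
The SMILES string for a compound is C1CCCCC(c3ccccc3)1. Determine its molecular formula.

Atom tally by fragment:
  cyclohexane ring core → C:6 H:12
  (− 1 ring H displaced by substituents)
  + C6H5 → C:6 H:5
Element totals:
  C: 12
  H: 16

C12H16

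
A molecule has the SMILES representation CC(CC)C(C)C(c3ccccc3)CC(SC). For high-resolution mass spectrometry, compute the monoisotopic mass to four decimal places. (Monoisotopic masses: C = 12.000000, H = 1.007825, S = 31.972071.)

Atom tally by fragment:
  CH3 → C:1 H:3
  CH(C2H5) → C:3 H:6
  CH(CH3) → C:2 H:4
  CH(C6H5) → C:7 H:6
  CH2 → C:1 H:2
  CH2SCH3 → C:2 H:5 S:1
Element totals:
  C: 16
  H: 26
  S: 1
Molecular formula: C16H26S.
  M = 16(12.0) + 26(1.007825) + 31.972071
    = 192.000000 + 26.203450 + 31.972071 = 250.175521

250.1755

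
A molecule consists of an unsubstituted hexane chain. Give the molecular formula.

Atom tally by fragment:
  CH3 → C:1 H:3
  CH2 → C:1 H:2
  CH2 → C:1 H:2
  CH2 → C:1 H:2
  CH2 → C:1 H:2
  CH3 → C:1 H:3
Element totals:
  C: 6
  H: 14

C6H14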